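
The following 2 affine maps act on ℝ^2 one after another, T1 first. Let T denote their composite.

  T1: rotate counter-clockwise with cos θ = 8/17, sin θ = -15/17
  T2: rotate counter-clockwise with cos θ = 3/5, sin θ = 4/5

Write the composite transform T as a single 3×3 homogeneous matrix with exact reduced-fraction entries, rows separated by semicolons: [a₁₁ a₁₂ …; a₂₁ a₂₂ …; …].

T = [84/85 13/85 0; -13/85 84/85 0; 0 0 1]

T1 = [8/17 15/17 0; -15/17 8/17 0; 0 0 1]
T2·T1 = [84/85 13/85 0; -13/85 84/85 0; 0 0 1]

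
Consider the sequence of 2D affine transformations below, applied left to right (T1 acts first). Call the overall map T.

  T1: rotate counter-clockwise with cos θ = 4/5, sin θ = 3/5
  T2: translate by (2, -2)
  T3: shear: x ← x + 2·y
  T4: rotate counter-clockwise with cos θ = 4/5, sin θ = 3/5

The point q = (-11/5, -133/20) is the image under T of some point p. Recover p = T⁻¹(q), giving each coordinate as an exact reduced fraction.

p = (-1, -7/4)

T1 = [4/5 -3/5 0; 3/5 4/5 0; 0 0 1]
T2·T1 = [4/5 -3/5 2; 3/5 4/5 -2; 0 0 1]
T3·…·T1 = [2 1 -2; 3/5 4/5 -2; 0 0 1]
T4·…·T1 = [31/25 8/25 -2/5; 42/25 31/25 -14/5; 0 0 1]
det M = 1; M⁻¹ = [31/25 -8/25 -2/5; -42/25 31/25 14/5; 0 0 1]
M⁻¹ · (-11/5, -133/20)ᵀ = (-1, -7/4)ᵀ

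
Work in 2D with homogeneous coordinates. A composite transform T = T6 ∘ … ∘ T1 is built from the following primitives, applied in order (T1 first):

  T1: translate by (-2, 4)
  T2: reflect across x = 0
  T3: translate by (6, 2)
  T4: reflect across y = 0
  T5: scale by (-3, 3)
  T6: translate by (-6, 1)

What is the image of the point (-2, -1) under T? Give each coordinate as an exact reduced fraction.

T1 translate by (-2, 4): (-2, -1) → (-4, 3)
T2 reflect across x = 0: (-4, 3) → (4, 3)
T3 translate by (6, 2): (4, 3) → (10, 5)
T4 reflect across y = 0: (10, 5) → (10, -5)
T5 scale by (-3, 3): (10, -5) → (-30, -15)
T6 translate by (-6, 1): (-30, -15) → (-36, -14)

T(p) = (-36, -14)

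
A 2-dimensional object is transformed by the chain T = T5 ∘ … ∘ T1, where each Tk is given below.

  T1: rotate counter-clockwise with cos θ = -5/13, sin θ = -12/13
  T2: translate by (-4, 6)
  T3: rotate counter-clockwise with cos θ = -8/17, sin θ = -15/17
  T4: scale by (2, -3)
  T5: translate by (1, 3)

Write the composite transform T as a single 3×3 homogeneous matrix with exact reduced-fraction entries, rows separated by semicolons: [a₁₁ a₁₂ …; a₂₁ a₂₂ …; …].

T1 = [-5/13 12/13 0; -12/13 -5/13 0; 0 0 1]
T2·T1 = [-5/13 12/13 -4; -12/13 -5/13 6; 0 0 1]
T3·…·T1 = [-140/221 -171/221 122/17; 171/221 -140/221 12/17; 0 0 1]
T4·…·T1 = [-280/221 -342/221 244/17; -513/221 420/221 -36/17; 0 0 1]
T5·…·T1 = [-280/221 -342/221 261/17; -513/221 420/221 15/17; 0 0 1]

T = [-280/221 -342/221 261/17; -513/221 420/221 15/17; 0 0 1]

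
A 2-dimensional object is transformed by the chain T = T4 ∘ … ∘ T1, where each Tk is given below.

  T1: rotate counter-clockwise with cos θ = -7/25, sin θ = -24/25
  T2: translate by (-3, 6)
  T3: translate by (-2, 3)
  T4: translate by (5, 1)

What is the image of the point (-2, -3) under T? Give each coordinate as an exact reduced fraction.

T1 rotate counter-clockwise with cos θ = -7/25, sin θ = -24/25: (-2, -3) → (-58/25, 69/25)
T2 translate by (-3, 6): (-58/25, 69/25) → (-133/25, 219/25)
T3 translate by (-2, 3): (-133/25, 219/25) → (-183/25, 294/25)
T4 translate by (5, 1): (-183/25, 294/25) → (-58/25, 319/25)

T(p) = (-58/25, 319/25)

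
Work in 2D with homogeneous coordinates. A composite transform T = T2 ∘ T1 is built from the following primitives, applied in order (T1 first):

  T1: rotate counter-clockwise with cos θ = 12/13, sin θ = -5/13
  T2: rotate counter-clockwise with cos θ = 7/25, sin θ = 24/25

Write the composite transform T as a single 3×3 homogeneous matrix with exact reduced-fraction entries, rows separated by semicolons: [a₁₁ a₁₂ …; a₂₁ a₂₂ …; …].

T = [204/325 -253/325 0; 253/325 204/325 0; 0 0 1]

T1 = [12/13 5/13 0; -5/13 12/13 0; 0 0 1]
T2·T1 = [204/325 -253/325 0; 253/325 204/325 0; 0 0 1]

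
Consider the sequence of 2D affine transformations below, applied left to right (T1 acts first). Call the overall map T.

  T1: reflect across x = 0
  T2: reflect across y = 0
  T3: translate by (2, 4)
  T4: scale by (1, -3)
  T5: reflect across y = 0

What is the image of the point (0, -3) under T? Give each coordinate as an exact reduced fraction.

T(p) = (2, 21)

T1 reflect across x = 0: (0, -3) → (0, -3)
T2 reflect across y = 0: (0, -3) → (0, 3)
T3 translate by (2, 4): (0, 3) → (2, 7)
T4 scale by (1, -3): (2, 7) → (2, -21)
T5 reflect across y = 0: (2, -21) → (2, 21)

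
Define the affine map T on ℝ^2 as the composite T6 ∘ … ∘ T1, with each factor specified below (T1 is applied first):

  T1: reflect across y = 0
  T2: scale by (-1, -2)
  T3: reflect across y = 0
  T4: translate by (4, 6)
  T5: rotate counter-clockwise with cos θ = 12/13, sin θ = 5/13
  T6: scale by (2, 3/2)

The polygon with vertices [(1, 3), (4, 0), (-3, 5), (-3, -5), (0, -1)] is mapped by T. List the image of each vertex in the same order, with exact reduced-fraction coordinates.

image vertices: (72/13, 45/26), (-60/13, 108/13), (16, -3/2), (8/13, 681/26), (16/13, 174/13)

T1 reflect across y = 0: (1, 3) → (1, -3); (4, 0) → (4, 0); (-3, 5) → (-3, -5); (-3, -5) → (-3, 5); (0, -1) → (0, 1)
T2 scale by (-1, -2): (1, -3) → (-1, 6); (4, 0) → (-4, 0); (-3, -5) → (3, 10); (-3, 5) → (3, -10); (0, 1) → (0, -2)
T3 reflect across y = 0: (-1, 6) → (-1, -6); (-4, 0) → (-4, 0); (3, 10) → (3, -10); (3, -10) → (3, 10); (0, -2) → (0, 2)
T4 translate by (4, 6): (-1, -6) → (3, 0); (-4, 0) → (0, 6); (3, -10) → (7, -4); (3, 10) → (7, 16); (0, 2) → (4, 8)
T5 rotate counter-clockwise with cos θ = 12/13, sin θ = 5/13: (3, 0) → (36/13, 15/13); (0, 6) → (-30/13, 72/13); (7, -4) → (8, -1); (7, 16) → (4/13, 227/13); (4, 8) → (8/13, 116/13)
T6 scale by (2, 3/2): (36/13, 15/13) → (72/13, 45/26); (-30/13, 72/13) → (-60/13, 108/13); (8, -1) → (16, -3/2); (4/13, 227/13) → (8/13, 681/26); (8/13, 116/13) → (16/13, 174/13)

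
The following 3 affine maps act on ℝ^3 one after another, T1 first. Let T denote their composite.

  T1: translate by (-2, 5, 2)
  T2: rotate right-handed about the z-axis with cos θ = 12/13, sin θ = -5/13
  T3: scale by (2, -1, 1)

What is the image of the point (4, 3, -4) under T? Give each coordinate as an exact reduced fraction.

T(p) = (128/13, -86/13, -2)

T1 translate by (-2, 5, 2): (4, 3, -4) → (2, 8, -2)
T2 rotate right-handed about the z-axis with cos θ = 12/13, sin θ = -5/13: (2, 8, -2) → (64/13, 86/13, -2)
T3 scale by (2, -1, 1): (64/13, 86/13, -2) → (128/13, -86/13, -2)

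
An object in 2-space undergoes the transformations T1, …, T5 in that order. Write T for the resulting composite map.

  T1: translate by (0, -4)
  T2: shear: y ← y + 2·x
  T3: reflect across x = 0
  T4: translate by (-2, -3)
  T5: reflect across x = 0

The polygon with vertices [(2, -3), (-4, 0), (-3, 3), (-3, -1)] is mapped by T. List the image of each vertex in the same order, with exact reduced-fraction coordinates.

image vertices: (4, -6), (-2, -15), (-1, -10), (-1, -14)

T1 translate by (0, -4): (2, -3) → (2, -7); (-4, 0) → (-4, -4); (-3, 3) → (-3, -1); (-3, -1) → (-3, -5)
T2 shear: y ← y + 2·x: (2, -7) → (2, -3); (-4, -4) → (-4, -12); (-3, -1) → (-3, -7); (-3, -5) → (-3, -11)
T3 reflect across x = 0: (2, -3) → (-2, -3); (-4, -12) → (4, -12); (-3, -7) → (3, -7); (-3, -11) → (3, -11)
T4 translate by (-2, -3): (-2, -3) → (-4, -6); (4, -12) → (2, -15); (3, -7) → (1, -10); (3, -11) → (1, -14)
T5 reflect across x = 0: (-4, -6) → (4, -6); (2, -15) → (-2, -15); (1, -10) → (-1, -10); (1, -14) → (-1, -14)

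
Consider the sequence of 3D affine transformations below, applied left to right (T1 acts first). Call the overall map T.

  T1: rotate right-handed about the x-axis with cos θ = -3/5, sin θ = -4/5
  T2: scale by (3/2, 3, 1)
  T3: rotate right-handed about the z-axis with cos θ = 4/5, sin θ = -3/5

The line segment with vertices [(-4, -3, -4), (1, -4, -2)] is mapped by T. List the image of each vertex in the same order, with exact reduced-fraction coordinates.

T1 rotate right-handed about the x-axis with cos θ = -3/5, sin θ = -4/5: (-4, -3, -4) → (-4, -7/5, 24/5); (1, -4, -2) → (1, 4/5, 22/5)
T2 scale by (3/2, 3, 1): (-4, -7/5, 24/5) → (-6, -21/5, 24/5); (1, 4/5, 22/5) → (3/2, 12/5, 22/5)
T3 rotate right-handed about the z-axis with cos θ = 4/5, sin θ = -3/5: (-6, -21/5, 24/5) → (-183/25, 6/25, 24/5); (3/2, 12/5, 22/5) → (66/25, 51/50, 22/5)

image vertices: (-183/25, 6/25, 24/5), (66/25, 51/50, 22/5)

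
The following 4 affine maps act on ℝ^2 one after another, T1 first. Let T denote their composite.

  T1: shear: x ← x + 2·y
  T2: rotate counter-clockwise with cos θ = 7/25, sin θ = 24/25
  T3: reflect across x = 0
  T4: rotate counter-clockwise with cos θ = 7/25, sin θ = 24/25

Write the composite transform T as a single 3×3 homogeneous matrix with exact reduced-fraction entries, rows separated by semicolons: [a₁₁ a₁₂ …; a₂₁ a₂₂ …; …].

T = [-1 -2 0; 0 1 0; 0 0 1]

T1 = [1 2 0; 0 1 0; 0 0 1]
T2·T1 = [7/25 -2/5 0; 24/25 11/5 0; 0 0 1]
T3·…·T1 = [-7/25 2/5 0; 24/25 11/5 0; 0 0 1]
T4·…·T1 = [-1 -2 0; 0 1 0; 0 0 1]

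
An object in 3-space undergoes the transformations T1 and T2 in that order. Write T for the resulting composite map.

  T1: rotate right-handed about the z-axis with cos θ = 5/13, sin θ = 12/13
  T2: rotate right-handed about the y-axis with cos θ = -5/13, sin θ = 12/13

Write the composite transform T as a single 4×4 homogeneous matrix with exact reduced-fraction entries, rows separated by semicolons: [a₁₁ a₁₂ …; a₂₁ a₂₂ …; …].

T = [-25/169 60/169 12/13 0; 12/13 5/13 0 0; -60/169 144/169 -5/13 0; 0 0 0 1]

T1 = [5/13 -12/13 0 0; 12/13 5/13 0 0; 0 0 1 0; 0 0 0 1]
T2·T1 = [-25/169 60/169 12/13 0; 12/13 5/13 0 0; -60/169 144/169 -5/13 0; 0 0 0 1]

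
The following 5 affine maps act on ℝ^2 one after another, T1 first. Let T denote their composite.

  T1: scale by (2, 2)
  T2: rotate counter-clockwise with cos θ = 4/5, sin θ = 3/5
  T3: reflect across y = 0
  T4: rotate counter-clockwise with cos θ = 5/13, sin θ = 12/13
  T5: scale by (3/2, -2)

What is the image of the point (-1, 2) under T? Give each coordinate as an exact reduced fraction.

T1 scale by (2, 2): (-1, 2) → (-2, 4)
T2 rotate counter-clockwise with cos θ = 4/5, sin θ = 3/5: (-2, 4) → (-4, 2)
T3 reflect across y = 0: (-4, 2) → (-4, -2)
T4 rotate counter-clockwise with cos θ = 5/13, sin θ = 12/13: (-4, -2) → (4/13, -58/13)
T5 scale by (3/2, -2): (4/13, -58/13) → (6/13, 116/13)

T(p) = (6/13, 116/13)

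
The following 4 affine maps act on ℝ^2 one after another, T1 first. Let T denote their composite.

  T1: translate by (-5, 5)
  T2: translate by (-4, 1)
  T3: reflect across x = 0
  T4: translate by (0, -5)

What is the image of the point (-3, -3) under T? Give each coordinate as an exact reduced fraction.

T(p) = (12, -2)

T1 translate by (-5, 5): (-3, -3) → (-8, 2)
T2 translate by (-4, 1): (-8, 2) → (-12, 3)
T3 reflect across x = 0: (-12, 3) → (12, 3)
T4 translate by (0, -5): (12, 3) → (12, -2)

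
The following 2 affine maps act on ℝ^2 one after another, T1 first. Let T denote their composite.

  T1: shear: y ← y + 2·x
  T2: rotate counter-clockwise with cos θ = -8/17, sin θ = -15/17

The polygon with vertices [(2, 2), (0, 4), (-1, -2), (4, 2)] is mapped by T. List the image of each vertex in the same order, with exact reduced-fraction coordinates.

image vertices: (74/17, -78/17), (60/17, -32/17), (-52/17, 47/17), (118/17, -140/17)

T1 shear: y ← y + 2·x: (2, 2) → (2, 6); (0, 4) → (0, 4); (-1, -2) → (-1, -4); (4, 2) → (4, 10)
T2 rotate counter-clockwise with cos θ = -8/17, sin θ = -15/17: (2, 6) → (74/17, -78/17); (0, 4) → (60/17, -32/17); (-1, -4) → (-52/17, 47/17); (4, 10) → (118/17, -140/17)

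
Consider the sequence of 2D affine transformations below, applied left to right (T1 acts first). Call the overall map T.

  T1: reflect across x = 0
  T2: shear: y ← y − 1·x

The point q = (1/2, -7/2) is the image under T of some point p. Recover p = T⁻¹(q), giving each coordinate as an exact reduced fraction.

T1 = [-1 0 0; 0 1 0; 0 0 1]
T2·T1 = [-1 0 0; 1 1 0; 0 0 1]
det M = -1; M⁻¹ = [-1 0 0; 1 1 0; 0 0 1]
M⁻¹ · (1/2, -7/2)ᵀ = (-1/2, -3)ᵀ

p = (-1/2, -3)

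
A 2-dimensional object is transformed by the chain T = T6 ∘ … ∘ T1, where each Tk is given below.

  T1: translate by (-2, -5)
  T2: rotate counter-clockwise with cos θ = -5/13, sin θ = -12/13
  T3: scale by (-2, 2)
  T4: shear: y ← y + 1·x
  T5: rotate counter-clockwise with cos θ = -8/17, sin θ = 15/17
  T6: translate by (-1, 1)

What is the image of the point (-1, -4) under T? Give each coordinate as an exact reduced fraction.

T(p) = (-533/17, 227/221)

T1 translate by (-2, -5): (-1, -4) → (-3, -9)
T2 rotate counter-clockwise with cos θ = -5/13, sin θ = -12/13: (-3, -9) → (-93/13, 81/13)
T3 scale by (-2, 2): (-93/13, 81/13) → (186/13, 162/13)
T4 shear: y ← y + 1·x: (186/13, 162/13) → (186/13, 348/13)
T5 rotate counter-clockwise with cos θ = -8/17, sin θ = 15/17: (186/13, 348/13) → (-516/17, 6/221)
T6 translate by (-1, 1): (-516/17, 6/221) → (-533/17, 227/221)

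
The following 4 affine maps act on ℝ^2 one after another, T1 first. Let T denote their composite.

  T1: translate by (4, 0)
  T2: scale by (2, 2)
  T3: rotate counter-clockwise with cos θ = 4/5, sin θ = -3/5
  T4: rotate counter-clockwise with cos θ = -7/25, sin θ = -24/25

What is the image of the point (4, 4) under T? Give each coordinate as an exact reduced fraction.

T(p) = (-8, -16)

T1 translate by (4, 0): (4, 4) → (8, 4)
T2 scale by (2, 2): (8, 4) → (16, 8)
T3 rotate counter-clockwise with cos θ = 4/5, sin θ = -3/5: (16, 8) → (88/5, -16/5)
T4 rotate counter-clockwise with cos θ = -7/25, sin θ = -24/25: (88/5, -16/5) → (-8, -16)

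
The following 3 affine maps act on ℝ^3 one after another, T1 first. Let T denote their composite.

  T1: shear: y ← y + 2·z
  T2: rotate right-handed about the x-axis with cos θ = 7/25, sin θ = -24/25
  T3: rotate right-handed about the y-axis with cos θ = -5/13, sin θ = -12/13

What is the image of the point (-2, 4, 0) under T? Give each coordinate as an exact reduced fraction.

T1 shear: y ← y + 2·z: (-2, 4, 0) → (-2, 4, 0)
T2 rotate right-handed about the x-axis with cos θ = 7/25, sin θ = -24/25: (-2, 4, 0) → (-2, 28/25, -96/25)
T3 rotate right-handed about the y-axis with cos θ = -5/13, sin θ = -12/13: (-2, 28/25, -96/25) → (1402/325, 28/25, -24/65)

T(p) = (1402/325, 28/25, -24/65)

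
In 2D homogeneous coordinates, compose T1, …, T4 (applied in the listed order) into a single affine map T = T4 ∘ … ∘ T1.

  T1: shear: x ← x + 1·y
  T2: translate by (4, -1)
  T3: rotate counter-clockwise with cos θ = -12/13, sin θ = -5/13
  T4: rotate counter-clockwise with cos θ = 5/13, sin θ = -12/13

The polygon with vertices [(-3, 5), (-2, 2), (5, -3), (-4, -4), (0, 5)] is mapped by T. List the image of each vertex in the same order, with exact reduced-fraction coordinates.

T1 shear: x ← x + 1·y: (-3, 5) → (2, 5); (-2, 2) → (0, 2); (5, -3) → (2, -3); (-4, -4) → (-8, -4); (0, 5) → (5, 5)
T2 translate by (4, -1): (2, 5) → (6, 4); (0, 2) → (4, 1); (2, -3) → (6, -4); (-8, -4) → (-4, -5); (5, 5) → (9, 4)
T3 rotate counter-clockwise with cos θ = -12/13, sin θ = -5/13: (6, 4) → (-4, -6); (4, 1) → (-43/13, -32/13); (6, -4) → (-92/13, 18/13); (-4, -5) → (23/13, 80/13); (9, 4) → (-88/13, -93/13)
T4 rotate counter-clockwise with cos θ = 5/13, sin θ = -12/13: (-4, -6) → (-92/13, 18/13); (-43/13, -32/13) → (-599/169, 356/169); (-92/13, 18/13) → (-244/169, 1194/169); (23/13, 80/13) → (1075/169, 124/169); (-88/13, -93/13) → (-1556/169, 591/169)

image vertices: (-92/13, 18/13), (-599/169, 356/169), (-244/169, 1194/169), (1075/169, 124/169), (-1556/169, 591/169)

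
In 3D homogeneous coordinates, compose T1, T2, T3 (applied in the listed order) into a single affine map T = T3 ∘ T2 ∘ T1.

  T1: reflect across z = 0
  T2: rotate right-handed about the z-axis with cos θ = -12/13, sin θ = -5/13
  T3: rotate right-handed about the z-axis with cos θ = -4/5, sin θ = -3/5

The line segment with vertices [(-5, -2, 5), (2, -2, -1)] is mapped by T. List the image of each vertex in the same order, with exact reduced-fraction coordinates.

image vertices: (-53/65, -346/65, -5), (178/65, 46/65, 1)

T1 reflect across z = 0: (-5, -2, 5) → (-5, -2, -5); (2, -2, -1) → (2, -2, 1)
T2 rotate right-handed about the z-axis with cos θ = -12/13, sin θ = -5/13: (-5, -2, -5) → (50/13, 49/13, -5); (2, -2, 1) → (-34/13, 14/13, 1)
T3 rotate right-handed about the z-axis with cos θ = -4/5, sin θ = -3/5: (50/13, 49/13, -5) → (-53/65, -346/65, -5); (-34/13, 14/13, 1) → (178/65, 46/65, 1)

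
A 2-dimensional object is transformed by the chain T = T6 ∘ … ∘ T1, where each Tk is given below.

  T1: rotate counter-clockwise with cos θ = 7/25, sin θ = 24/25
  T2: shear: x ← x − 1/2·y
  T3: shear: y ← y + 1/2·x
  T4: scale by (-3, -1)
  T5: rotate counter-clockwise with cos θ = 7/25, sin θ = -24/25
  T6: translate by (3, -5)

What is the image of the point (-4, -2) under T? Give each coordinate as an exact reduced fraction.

T(p) = (408/125, 1113/250)

T1 rotate counter-clockwise with cos θ = 7/25, sin θ = 24/25: (-4, -2) → (4/5, -22/5)
T2 shear: x ← x − 1/2·y: (4/5, -22/5) → (3, -22/5)
T3 shear: y ← y + 1/2·x: (3, -22/5) → (3, -29/10)
T4 scale by (-3, -1): (3, -29/10) → (-9, 29/10)
T5 rotate counter-clockwise with cos θ = 7/25, sin θ = -24/25: (-9, 29/10) → (33/125, 2363/250)
T6 translate by (3, -5): (33/125, 2363/250) → (408/125, 1113/250)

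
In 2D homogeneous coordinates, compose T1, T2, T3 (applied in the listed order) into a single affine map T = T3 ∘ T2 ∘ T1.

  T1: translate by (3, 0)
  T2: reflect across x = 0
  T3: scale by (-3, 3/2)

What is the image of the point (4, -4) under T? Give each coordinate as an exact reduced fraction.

T(p) = (21, -6)

T1 translate by (3, 0): (4, -4) → (7, -4)
T2 reflect across x = 0: (7, -4) → (-7, -4)
T3 scale by (-3, 3/2): (-7, -4) → (21, -6)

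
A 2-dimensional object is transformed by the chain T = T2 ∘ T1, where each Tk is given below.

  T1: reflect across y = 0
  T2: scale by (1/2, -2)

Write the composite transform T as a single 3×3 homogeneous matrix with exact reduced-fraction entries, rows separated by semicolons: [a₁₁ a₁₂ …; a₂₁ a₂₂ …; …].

T = [1/2 0 0; 0 2 0; 0 0 1]

T1 = [1 0 0; 0 -1 0; 0 0 1]
T2·T1 = [1/2 0 0; 0 2 0; 0 0 1]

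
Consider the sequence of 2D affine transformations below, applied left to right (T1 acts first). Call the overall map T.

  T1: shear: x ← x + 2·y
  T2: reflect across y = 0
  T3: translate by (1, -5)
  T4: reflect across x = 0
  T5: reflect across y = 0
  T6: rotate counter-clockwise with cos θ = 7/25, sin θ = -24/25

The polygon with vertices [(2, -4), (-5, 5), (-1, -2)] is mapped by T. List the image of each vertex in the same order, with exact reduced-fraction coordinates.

T1 shear: x ← x + 2·y: (2, -4) → (-6, -4); (-5, 5) → (5, 5); (-1, -2) → (-5, -2)
T2 reflect across y = 0: (-6, -4) → (-6, 4); (5, 5) → (5, -5); (-5, -2) → (-5, 2)
T3 translate by (1, -5): (-6, 4) → (-5, -1); (5, -5) → (6, -10); (-5, 2) → (-4, -3)
T4 reflect across x = 0: (-5, -1) → (5, -1); (6, -10) → (-6, -10); (-4, -3) → (4, -3)
T5 reflect across y = 0: (5, -1) → (5, 1); (-6, -10) → (-6, 10); (4, -3) → (4, 3)
T6 rotate counter-clockwise with cos θ = 7/25, sin θ = -24/25: (5, 1) → (59/25, -113/25); (-6, 10) → (198/25, 214/25); (4, 3) → (4, -3)

image vertices: (59/25, -113/25), (198/25, 214/25), (4, -3)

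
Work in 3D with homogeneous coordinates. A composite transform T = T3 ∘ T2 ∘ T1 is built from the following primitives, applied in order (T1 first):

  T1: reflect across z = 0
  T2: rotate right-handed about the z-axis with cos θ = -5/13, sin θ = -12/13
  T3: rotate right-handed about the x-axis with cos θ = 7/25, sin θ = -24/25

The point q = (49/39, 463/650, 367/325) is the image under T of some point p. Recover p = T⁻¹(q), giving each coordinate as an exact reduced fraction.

T1 = [1 0 0 0; 0 1 0 0; 0 0 -1 0; 0 0 0 1]
T2·T1 = [-5/13 12/13 0 0; -12/13 -5/13 0 0; 0 0 -1 0; 0 0 0 1]
T3·…·T1 = [-5/13 12/13 0 0; -84/325 -7/65 -24/25 0; 288/325 24/65 -7/25 0; 0 0 0 1]
det M = -1; M⁻¹ = [-5/13 -84/325 288/325 0; 12/13 -7/65 24/65 0; 0 -24/25 -7/25 0; 0 0 0 1]
M⁻¹ · (49/39, 463/650, 367/325)ᵀ = (1/3, 3/2, -1)ᵀ

p = (1/3, 3/2, -1)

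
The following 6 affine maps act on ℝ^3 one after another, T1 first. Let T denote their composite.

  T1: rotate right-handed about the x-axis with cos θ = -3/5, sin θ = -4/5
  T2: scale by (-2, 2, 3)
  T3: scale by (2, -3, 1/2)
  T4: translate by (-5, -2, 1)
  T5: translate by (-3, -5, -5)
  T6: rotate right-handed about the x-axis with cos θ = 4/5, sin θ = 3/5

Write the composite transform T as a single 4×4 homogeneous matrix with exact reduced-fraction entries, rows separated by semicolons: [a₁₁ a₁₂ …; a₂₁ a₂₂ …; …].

T = [-4 0 0 -8; 0 18/5 -33/10 -16/5; 0 6/5 -18/5 -37/5; 0 0 0 1]

T1 = [1 0 0 0; 0 -3/5 4/5 0; 0 -4/5 -3/5 0; 0 0 0 1]
T2·T1 = [-2 0 0 0; 0 -6/5 8/5 0; 0 -12/5 -9/5 0; 0 0 0 1]
T3·…·T1 = [-4 0 0 0; 0 18/5 -24/5 0; 0 -6/5 -9/10 0; 0 0 0 1]
T4·…·T1 = [-4 0 0 -5; 0 18/5 -24/5 -2; 0 -6/5 -9/10 1; 0 0 0 1]
T5·…·T1 = [-4 0 0 -8; 0 18/5 -24/5 -7; 0 -6/5 -9/10 -4; 0 0 0 1]
T6·…·T1 = [-4 0 0 -8; 0 18/5 -33/10 -16/5; 0 6/5 -18/5 -37/5; 0 0 0 1]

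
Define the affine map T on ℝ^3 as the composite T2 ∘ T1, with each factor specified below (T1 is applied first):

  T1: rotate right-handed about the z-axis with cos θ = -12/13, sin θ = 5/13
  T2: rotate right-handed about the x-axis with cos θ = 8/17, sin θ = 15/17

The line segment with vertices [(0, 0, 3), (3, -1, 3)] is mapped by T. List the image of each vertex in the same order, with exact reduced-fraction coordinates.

image vertices: (0, -45/17, 24/17), (-31/13, -369/221, 717/221)

T1 rotate right-handed about the z-axis with cos θ = -12/13, sin θ = 5/13: (0, 0, 3) → (0, 0, 3); (3, -1, 3) → (-31/13, 27/13, 3)
T2 rotate right-handed about the x-axis with cos θ = 8/17, sin θ = 15/17: (0, 0, 3) → (0, -45/17, 24/17); (-31/13, 27/13, 3) → (-31/13, -369/221, 717/221)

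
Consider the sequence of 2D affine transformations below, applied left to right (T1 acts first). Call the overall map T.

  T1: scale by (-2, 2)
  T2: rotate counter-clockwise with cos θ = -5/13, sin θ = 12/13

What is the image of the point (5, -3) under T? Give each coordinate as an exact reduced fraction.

T1 scale by (-2, 2): (5, -3) → (-10, -6)
T2 rotate counter-clockwise with cos θ = -5/13, sin θ = 12/13: (-10, -6) → (122/13, -90/13)

T(p) = (122/13, -90/13)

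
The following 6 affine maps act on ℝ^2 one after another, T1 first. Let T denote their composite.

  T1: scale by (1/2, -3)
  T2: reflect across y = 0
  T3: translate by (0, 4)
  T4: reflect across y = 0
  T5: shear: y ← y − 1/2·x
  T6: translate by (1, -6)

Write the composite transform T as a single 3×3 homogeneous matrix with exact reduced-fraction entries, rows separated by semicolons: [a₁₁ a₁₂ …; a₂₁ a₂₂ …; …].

T = [1/2 0 1; -1/4 -3 -10; 0 0 1]

T1 = [1/2 0 0; 0 -3 0; 0 0 1]
T2·T1 = [1/2 0 0; 0 3 0; 0 0 1]
T3·…·T1 = [1/2 0 0; 0 3 4; 0 0 1]
T4·…·T1 = [1/2 0 0; 0 -3 -4; 0 0 1]
T5·…·T1 = [1/2 0 0; -1/4 -3 -4; 0 0 1]
T6·…·T1 = [1/2 0 1; -1/4 -3 -10; 0 0 1]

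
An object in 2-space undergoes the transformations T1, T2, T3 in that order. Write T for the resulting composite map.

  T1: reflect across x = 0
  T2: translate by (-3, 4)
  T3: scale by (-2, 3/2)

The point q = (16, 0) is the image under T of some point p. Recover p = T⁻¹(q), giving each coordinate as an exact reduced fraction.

p = (5, -4)

T1 = [-1 0 0; 0 1 0; 0 0 1]
T2·T1 = [-1 0 -3; 0 1 4; 0 0 1]
T3·…·T1 = [2 0 6; 0 3/2 6; 0 0 1]
det M = 3; M⁻¹ = [1/2 0 -3; 0 2/3 -4; 0 0 1]
M⁻¹ · (16, 0)ᵀ = (5, -4)ᵀ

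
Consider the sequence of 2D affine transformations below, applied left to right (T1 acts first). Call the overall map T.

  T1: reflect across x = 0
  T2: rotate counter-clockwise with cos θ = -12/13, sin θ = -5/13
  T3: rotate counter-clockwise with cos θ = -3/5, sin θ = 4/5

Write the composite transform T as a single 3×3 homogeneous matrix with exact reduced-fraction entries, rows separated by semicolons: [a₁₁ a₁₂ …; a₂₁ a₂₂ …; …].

T1 = [-1 0 0; 0 1 0; 0 0 1]
T2·T1 = [12/13 5/13 0; 5/13 -12/13 0; 0 0 1]
T3·…·T1 = [-56/65 33/65 0; 33/65 56/65 0; 0 0 1]

T = [-56/65 33/65 0; 33/65 56/65 0; 0 0 1]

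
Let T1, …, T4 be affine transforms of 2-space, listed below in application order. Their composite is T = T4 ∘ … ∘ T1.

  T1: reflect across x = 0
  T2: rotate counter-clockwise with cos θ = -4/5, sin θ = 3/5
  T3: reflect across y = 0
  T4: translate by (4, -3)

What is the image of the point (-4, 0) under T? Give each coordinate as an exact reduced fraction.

T1 reflect across x = 0: (-4, 0) → (4, 0)
T2 rotate counter-clockwise with cos θ = -4/5, sin θ = 3/5: (4, 0) → (-16/5, 12/5)
T3 reflect across y = 0: (-16/5, 12/5) → (-16/5, -12/5)
T4 translate by (4, -3): (-16/5, -12/5) → (4/5, -27/5)

T(p) = (4/5, -27/5)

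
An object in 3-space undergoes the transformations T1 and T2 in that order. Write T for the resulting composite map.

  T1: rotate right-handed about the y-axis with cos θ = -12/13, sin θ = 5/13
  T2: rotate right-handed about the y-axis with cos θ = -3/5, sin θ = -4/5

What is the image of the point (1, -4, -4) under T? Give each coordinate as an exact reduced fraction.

T1 rotate right-handed about the y-axis with cos θ = -12/13, sin θ = 5/13: (1, -4, -4) → (-32/13, -4, 43/13)
T2 rotate right-handed about the y-axis with cos θ = -3/5, sin θ = -4/5: (-32/13, -4, 43/13) → (-76/65, -4, -257/65)

T(p) = (-76/65, -4, -257/65)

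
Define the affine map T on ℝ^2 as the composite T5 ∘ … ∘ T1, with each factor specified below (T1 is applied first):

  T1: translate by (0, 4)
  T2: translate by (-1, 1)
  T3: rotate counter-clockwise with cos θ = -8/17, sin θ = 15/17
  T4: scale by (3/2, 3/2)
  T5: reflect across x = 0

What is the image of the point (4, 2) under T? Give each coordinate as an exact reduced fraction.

T(p) = (387/34, -33/34)

T1 translate by (0, 4): (4, 2) → (4, 6)
T2 translate by (-1, 1): (4, 6) → (3, 7)
T3 rotate counter-clockwise with cos θ = -8/17, sin θ = 15/17: (3, 7) → (-129/17, -11/17)
T4 scale by (3/2, 3/2): (-129/17, -11/17) → (-387/34, -33/34)
T5 reflect across x = 0: (-387/34, -33/34) → (387/34, -33/34)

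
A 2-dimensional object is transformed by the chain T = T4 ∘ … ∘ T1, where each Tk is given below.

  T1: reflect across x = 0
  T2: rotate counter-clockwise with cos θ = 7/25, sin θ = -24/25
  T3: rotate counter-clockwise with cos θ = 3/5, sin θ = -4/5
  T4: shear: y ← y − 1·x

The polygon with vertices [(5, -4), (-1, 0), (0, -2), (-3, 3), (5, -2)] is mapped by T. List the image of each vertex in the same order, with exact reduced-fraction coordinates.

image vertices: (-1/5, 33/5), (-3/5, -1/5), (-8/5, 14/5), (3/5, -24/5), (7/5, 19/5)

T1 reflect across x = 0: (5, -4) → (-5, -4); (-1, 0) → (1, 0); (0, -2) → (0, -2); (-3, 3) → (3, 3); (5, -2) → (-5, -2)
T2 rotate counter-clockwise with cos θ = 7/25, sin θ = -24/25: (-5, -4) → (-131/25, 92/25); (1, 0) → (7/25, -24/25); (0, -2) → (-48/25, -14/25); (3, 3) → (93/25, -51/25); (-5, -2) → (-83/25, 106/25)
T3 rotate counter-clockwise with cos θ = 3/5, sin θ = -4/5: (-131/25, 92/25) → (-1/5, 32/5); (7/25, -24/25) → (-3/5, -4/5); (-48/25, -14/25) → (-8/5, 6/5); (93/25, -51/25) → (3/5, -21/5); (-83/25, 106/25) → (7/5, 26/5)
T4 shear: y ← y − 1·x: (-1/5, 32/5) → (-1/5, 33/5); (-3/5, -4/5) → (-3/5, -1/5); (-8/5, 6/5) → (-8/5, 14/5); (3/5, -21/5) → (3/5, -24/5); (7/5, 26/5) → (7/5, 19/5)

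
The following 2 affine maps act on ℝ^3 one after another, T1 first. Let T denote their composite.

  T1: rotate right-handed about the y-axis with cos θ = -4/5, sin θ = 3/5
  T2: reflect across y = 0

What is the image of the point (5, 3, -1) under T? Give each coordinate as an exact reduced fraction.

T1 rotate right-handed about the y-axis with cos θ = -4/5, sin θ = 3/5: (5, 3, -1) → (-23/5, 3, -11/5)
T2 reflect across y = 0: (-23/5, 3, -11/5) → (-23/5, -3, -11/5)

T(p) = (-23/5, -3, -11/5)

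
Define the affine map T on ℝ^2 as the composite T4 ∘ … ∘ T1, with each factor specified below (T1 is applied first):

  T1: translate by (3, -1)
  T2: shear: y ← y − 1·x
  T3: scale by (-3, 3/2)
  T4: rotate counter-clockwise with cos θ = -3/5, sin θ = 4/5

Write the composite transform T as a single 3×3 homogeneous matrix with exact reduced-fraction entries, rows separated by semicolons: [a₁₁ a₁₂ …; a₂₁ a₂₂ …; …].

T = [3 -6/5 51/5; -3/2 -9/10 -18/5; 0 0 1]

T1 = [1 0 3; 0 1 -1; 0 0 1]
T2·T1 = [1 0 3; -1 1 -4; 0 0 1]
T3·…·T1 = [-3 0 -9; -3/2 3/2 -6; 0 0 1]
T4·…·T1 = [3 -6/5 51/5; -3/2 -9/10 -18/5; 0 0 1]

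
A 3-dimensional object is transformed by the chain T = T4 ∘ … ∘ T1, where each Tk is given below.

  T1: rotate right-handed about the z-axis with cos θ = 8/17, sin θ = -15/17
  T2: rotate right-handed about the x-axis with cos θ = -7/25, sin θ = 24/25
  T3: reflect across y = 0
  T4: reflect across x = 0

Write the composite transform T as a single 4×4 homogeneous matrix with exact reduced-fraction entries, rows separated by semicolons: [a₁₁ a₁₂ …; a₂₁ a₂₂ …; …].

T = [-8/17 -15/17 0 0; -21/85 56/425 24/25 0; -72/85 192/425 -7/25 0; 0 0 0 1]

T1 = [8/17 15/17 0 0; -15/17 8/17 0 0; 0 0 1 0; 0 0 0 1]
T2·T1 = [8/17 15/17 0 0; 21/85 -56/425 -24/25 0; -72/85 192/425 -7/25 0; 0 0 0 1]
T3·…·T1 = [8/17 15/17 0 0; -21/85 56/425 24/25 0; -72/85 192/425 -7/25 0; 0 0 0 1]
T4·…·T1 = [-8/17 -15/17 0 0; -21/85 56/425 24/25 0; -72/85 192/425 -7/25 0; 0 0 0 1]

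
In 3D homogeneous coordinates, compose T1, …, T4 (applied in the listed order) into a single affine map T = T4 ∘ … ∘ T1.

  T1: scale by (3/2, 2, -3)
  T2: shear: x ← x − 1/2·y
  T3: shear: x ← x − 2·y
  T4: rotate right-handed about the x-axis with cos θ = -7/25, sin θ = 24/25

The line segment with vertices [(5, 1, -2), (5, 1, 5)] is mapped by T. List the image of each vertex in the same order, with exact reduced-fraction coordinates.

T1 scale by (3/2, 2, -3): (5, 1, -2) → (15/2, 2, 6); (5, 1, 5) → (15/2, 2, -15)
T2 shear: x ← x − 1/2·y: (15/2, 2, 6) → (13/2, 2, 6); (15/2, 2, -15) → (13/2, 2, -15)
T3 shear: x ← x − 2·y: (13/2, 2, 6) → (5/2, 2, 6); (13/2, 2, -15) → (5/2, 2, -15)
T4 rotate right-handed about the x-axis with cos θ = -7/25, sin θ = 24/25: (5/2, 2, 6) → (5/2, -158/25, 6/25); (5/2, 2, -15) → (5/2, 346/25, 153/25)

image vertices: (5/2, -158/25, 6/25), (5/2, 346/25, 153/25)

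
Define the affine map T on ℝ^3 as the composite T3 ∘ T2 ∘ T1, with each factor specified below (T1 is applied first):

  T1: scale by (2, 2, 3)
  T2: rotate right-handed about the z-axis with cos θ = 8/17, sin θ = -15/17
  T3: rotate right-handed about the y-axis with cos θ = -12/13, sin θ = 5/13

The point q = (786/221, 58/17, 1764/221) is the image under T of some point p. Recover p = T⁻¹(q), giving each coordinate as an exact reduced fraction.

p = (-3, -2, -2)

T1 = [2 0 0 0; 0 2 0 0; 0 0 3 0; 0 0 0 1]
T2·T1 = [16/17 30/17 0 0; -30/17 16/17 0 0; 0 0 3 0; 0 0 0 1]
T3·…·T1 = [-192/221 -360/221 15/13 0; -30/17 16/17 0 0; -80/221 -150/221 -36/13 0; 0 0 0 1]
det M = 12; M⁻¹ = [-48/221 -15/34 -20/221 0; -90/221 4/17 -75/442 0; 5/39 0 -4/13 0; 0 0 0 1]
M⁻¹ · (786/221, 58/17, 1764/221)ᵀ = (-3, -2, -2)ᵀ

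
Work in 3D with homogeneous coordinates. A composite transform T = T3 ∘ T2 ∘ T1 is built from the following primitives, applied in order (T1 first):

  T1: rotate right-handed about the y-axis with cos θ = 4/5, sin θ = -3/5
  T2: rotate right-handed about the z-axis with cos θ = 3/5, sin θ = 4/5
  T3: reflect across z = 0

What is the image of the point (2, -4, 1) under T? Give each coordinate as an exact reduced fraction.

T(p) = (19/5, -8/5, -2)

T1 rotate right-handed about the y-axis with cos θ = 4/5, sin θ = -3/5: (2, -4, 1) → (1, -4, 2)
T2 rotate right-handed about the z-axis with cos θ = 3/5, sin θ = 4/5: (1, -4, 2) → (19/5, -8/5, 2)
T3 reflect across z = 0: (19/5, -8/5, 2) → (19/5, -8/5, -2)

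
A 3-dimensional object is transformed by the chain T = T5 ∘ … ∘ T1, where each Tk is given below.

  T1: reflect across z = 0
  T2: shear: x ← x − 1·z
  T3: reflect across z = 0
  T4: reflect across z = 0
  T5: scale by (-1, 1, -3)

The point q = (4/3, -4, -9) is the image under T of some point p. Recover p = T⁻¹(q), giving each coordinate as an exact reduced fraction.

T1 = [1 0 0 0; 0 1 0 0; 0 0 -1 0; 0 0 0 1]
T2·T1 = [1 0 1 0; 0 1 0 0; 0 0 -1 0; 0 0 0 1]
T3·…·T1 = [1 0 1 0; 0 1 0 0; 0 0 1 0; 0 0 0 1]
T4·…·T1 = [1 0 1 0; 0 1 0 0; 0 0 -1 0; 0 0 0 1]
T5·…·T1 = [-1 0 -1 0; 0 1 0 0; 0 0 3 0; 0 0 0 1]
det M = -3; M⁻¹ = [-1 0 -1/3 0; 0 1 0 0; 0 0 1/3 0; 0 0 0 1]
M⁻¹ · (4/3, -4, -9)ᵀ = (5/3, -4, -3)ᵀ

p = (5/3, -4, -3)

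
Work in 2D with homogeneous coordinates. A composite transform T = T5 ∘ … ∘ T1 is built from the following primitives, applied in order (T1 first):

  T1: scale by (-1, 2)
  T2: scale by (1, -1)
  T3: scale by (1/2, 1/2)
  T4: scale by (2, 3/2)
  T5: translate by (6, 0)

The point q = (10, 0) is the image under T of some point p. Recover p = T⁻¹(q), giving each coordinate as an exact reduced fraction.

p = (-4, 0)

T1 = [-1 0 0; 0 2 0; 0 0 1]
T2·T1 = [-1 0 0; 0 -2 0; 0 0 1]
T3·…·T1 = [-1/2 0 0; 0 -1 0; 0 0 1]
T4·…·T1 = [-1 0 0; 0 -3/2 0; 0 0 1]
T5·…·T1 = [-1 0 6; 0 -3/2 0; 0 0 1]
det M = 3/2; M⁻¹ = [-1 0 6; 0 -2/3 0; 0 0 1]
M⁻¹ · (10, 0)ᵀ = (-4, 0)ᵀ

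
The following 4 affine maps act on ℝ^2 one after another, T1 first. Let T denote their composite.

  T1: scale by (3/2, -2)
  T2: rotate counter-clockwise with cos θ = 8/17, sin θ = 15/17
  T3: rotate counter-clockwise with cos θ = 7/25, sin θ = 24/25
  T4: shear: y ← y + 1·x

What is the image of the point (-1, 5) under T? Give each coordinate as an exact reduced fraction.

T(p) = (3426/425, 12041/850)

T1 scale by (3/2, -2): (-1, 5) → (-3/2, -10)
T2 rotate counter-clockwise with cos θ = 8/17, sin θ = 15/17: (-3/2, -10) → (138/17, -205/34)
T3 rotate counter-clockwise with cos θ = 7/25, sin θ = 24/25: (138/17, -205/34) → (3426/425, 5189/850)
T4 shear: y ← y + 1·x: (3426/425, 5189/850) → (3426/425, 12041/850)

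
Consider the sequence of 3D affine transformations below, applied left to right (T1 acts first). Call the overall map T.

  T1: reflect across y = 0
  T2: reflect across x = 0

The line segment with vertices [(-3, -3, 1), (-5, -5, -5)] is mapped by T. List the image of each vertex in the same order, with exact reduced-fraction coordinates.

image vertices: (3, 3, 1), (5, 5, -5)

T1 reflect across y = 0: (-3, -3, 1) → (-3, 3, 1); (-5, -5, -5) → (-5, 5, -5)
T2 reflect across x = 0: (-3, 3, 1) → (3, 3, 1); (-5, 5, -5) → (5, 5, -5)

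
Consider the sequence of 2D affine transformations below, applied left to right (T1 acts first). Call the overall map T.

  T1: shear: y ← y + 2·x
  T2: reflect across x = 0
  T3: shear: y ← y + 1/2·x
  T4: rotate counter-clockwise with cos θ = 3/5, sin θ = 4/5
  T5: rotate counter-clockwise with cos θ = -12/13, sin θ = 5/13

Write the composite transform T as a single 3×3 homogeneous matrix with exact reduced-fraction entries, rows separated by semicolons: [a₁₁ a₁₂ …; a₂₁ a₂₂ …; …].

T1 = [1 0 0; 2 1 0; 0 0 1]
T2·T1 = [-1 0 0; 2 1 0; 0 0 1]
T3·…·T1 = [-1 0 0; 3/2 1 0; 0 0 1]
T4·…·T1 = [-9/5 -4/5 0; 1/10 3/5 0; 0 0 1]
T5·…·T1 = [211/130 33/65 0; -51/65 -56/65 0; 0 0 1]

T = [211/130 33/65 0; -51/65 -56/65 0; 0 0 1]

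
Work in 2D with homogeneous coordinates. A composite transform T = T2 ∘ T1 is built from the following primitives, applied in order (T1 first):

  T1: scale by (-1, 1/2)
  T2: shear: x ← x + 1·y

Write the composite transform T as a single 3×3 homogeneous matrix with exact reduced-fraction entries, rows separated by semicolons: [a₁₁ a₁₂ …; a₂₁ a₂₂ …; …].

T = [-1 1/2 0; 0 1/2 0; 0 0 1]

T1 = [-1 0 0; 0 1/2 0; 0 0 1]
T2·T1 = [-1 1/2 0; 0 1/2 0; 0 0 1]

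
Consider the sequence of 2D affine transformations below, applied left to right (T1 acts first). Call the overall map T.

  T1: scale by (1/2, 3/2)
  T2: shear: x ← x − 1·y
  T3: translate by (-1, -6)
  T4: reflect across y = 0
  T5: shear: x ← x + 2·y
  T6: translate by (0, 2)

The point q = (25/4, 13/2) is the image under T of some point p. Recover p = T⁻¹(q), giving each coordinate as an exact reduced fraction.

T1 = [1/2 0 0; 0 3/2 0; 0 0 1]
T2·T1 = [1/2 -3/2 0; 0 3/2 0; 0 0 1]
T3·…·T1 = [1/2 -3/2 -1; 0 3/2 -6; 0 0 1]
T4·…·T1 = [1/2 -3/2 -1; 0 -3/2 6; 0 0 1]
T5·…·T1 = [1/2 -9/2 11; 0 -3/2 6; 0 0 1]
T6·…·T1 = [1/2 -9/2 11; 0 -3/2 8; 0 0 1]
det M = -3/4; M⁻¹ = [2 -6 26; 0 -2/3 16/3; 0 0 1]
M⁻¹ · (25/4, 13/2)ᵀ = (-1/2, 1)ᵀ

p = (-1/2, 1)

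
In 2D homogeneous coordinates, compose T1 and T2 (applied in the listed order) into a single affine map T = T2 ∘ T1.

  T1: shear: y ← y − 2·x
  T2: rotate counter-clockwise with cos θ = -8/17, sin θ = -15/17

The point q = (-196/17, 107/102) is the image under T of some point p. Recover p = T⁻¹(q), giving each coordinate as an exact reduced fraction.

p = (9/2, -5/3)

T1 = [1 0 0; -2 1 0; 0 0 1]
T2·T1 = [-38/17 15/17 0; 1/17 -8/17 0; 0 0 1]
det M = 1; M⁻¹ = [-8/17 -15/17 0; -1/17 -38/17 0; 0 0 1]
M⁻¹ · (-196/17, 107/102)ᵀ = (9/2, -5/3)ᵀ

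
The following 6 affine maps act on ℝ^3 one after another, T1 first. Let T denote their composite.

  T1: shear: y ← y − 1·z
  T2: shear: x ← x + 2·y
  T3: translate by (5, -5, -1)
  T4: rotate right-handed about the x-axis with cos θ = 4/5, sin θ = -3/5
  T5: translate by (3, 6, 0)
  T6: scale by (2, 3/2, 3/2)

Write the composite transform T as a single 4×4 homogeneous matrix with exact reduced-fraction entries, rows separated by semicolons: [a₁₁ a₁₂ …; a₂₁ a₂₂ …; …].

T = [2 4 -4 16; 0 6/5 -3/10 21/10; 0 -9/10 21/10 33/10; 0 0 0 1]

T1 = [1 0 0 0; 0 1 -1 0; 0 0 1 0; 0 0 0 1]
T2·T1 = [1 2 -2 0; 0 1 -1 0; 0 0 1 0; 0 0 0 1]
T3·…·T1 = [1 2 -2 5; 0 1 -1 -5; 0 0 1 -1; 0 0 0 1]
T4·…·T1 = [1 2 -2 5; 0 4/5 -1/5 -23/5; 0 -3/5 7/5 11/5; 0 0 0 1]
T5·…·T1 = [1 2 -2 8; 0 4/5 -1/5 7/5; 0 -3/5 7/5 11/5; 0 0 0 1]
T6·…·T1 = [2 4 -4 16; 0 6/5 -3/10 21/10; 0 -9/10 21/10 33/10; 0 0 0 1]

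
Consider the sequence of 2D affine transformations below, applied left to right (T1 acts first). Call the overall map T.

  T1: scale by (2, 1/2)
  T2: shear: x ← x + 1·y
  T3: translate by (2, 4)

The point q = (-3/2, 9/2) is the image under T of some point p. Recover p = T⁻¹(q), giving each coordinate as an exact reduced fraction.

p = (-2, 1)

T1 = [2 0 0; 0 1/2 0; 0 0 1]
T2·T1 = [2 1/2 0; 0 1/2 0; 0 0 1]
T3·…·T1 = [2 1/2 2; 0 1/2 4; 0 0 1]
det M = 1; M⁻¹ = [1/2 -1/2 1; 0 2 -8; 0 0 1]
M⁻¹ · (-3/2, 9/2)ᵀ = (-2, 1)ᵀ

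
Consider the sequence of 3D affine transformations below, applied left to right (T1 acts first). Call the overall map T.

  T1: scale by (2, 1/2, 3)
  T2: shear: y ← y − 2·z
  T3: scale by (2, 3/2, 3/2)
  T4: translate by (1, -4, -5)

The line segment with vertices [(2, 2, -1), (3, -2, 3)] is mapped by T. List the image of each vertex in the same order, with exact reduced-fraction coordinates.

T1 scale by (2, 1/2, 3): (2, 2, -1) → (4, 1, -3); (3, -2, 3) → (6, -1, 9)
T2 shear: y ← y − 2·z: (4, 1, -3) → (4, 7, -3); (6, -1, 9) → (6, -19, 9)
T3 scale by (2, 3/2, 3/2): (4, 7, -3) → (8, 21/2, -9/2); (6, -19, 9) → (12, -57/2, 27/2)
T4 translate by (1, -4, -5): (8, 21/2, -9/2) → (9, 13/2, -19/2); (12, -57/2, 27/2) → (13, -65/2, 17/2)

image vertices: (9, 13/2, -19/2), (13, -65/2, 17/2)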